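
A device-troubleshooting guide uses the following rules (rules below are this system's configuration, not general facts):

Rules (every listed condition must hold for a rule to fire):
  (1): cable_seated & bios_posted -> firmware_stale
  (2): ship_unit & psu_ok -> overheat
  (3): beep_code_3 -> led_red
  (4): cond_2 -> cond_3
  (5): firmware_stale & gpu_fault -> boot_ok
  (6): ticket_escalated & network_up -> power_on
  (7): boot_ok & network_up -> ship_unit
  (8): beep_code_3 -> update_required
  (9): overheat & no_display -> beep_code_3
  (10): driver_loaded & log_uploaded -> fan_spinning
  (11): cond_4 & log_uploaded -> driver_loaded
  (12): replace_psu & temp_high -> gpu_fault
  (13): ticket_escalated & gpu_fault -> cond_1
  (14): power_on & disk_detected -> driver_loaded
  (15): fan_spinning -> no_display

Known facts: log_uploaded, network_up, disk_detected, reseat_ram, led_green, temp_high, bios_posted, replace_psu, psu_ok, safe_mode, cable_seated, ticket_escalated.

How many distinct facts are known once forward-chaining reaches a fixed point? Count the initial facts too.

Round 1: (1) [cable_seated & bios_posted -> firmware_stale]; (6) [ticket_escalated & network_up -> power_on]; (12) [replace_psu & temp_high -> gpu_fault]. Adds firmware_stale, power_on, gpu_fault.
Round 2: (5) [firmware_stale & gpu_fault -> boot_ok]; (13) [ticket_escalated & gpu_fault -> cond_1]; (14) [power_on & disk_detected -> driver_loaded]. Adds boot_ok, cond_1, driver_loaded.
Round 3: (7) [boot_ok & network_up -> ship_unit]; (10) [driver_loaded & log_uploaded -> fan_spinning]. Adds ship_unit, fan_spinning.
Round 4: (2) [ship_unit & psu_ok -> overheat]; (15) [fan_spinning -> no_display]. Adds overheat, no_display.
Round 5: (9) [overheat & no_display -> beep_code_3]. Adds beep_code_3.
Round 6: (3) [beep_code_3 -> led_red]; (8) [beep_code_3 -> update_required]. Adds led_red, update_required.
Closure: {beep_code_3, bios_posted, boot_ok, cable_seated, cond_1, disk_detected, driver_loaded, fan_spinning, firmware_stale, gpu_fault, led_green, led_red, log_uploaded, network_up, no_display, overheat, power_on, psu_ok, replace_psu, reseat_ram, safe_mode, ship_unit, temp_high, ticket_escalated, update_required} — 25 facts.

25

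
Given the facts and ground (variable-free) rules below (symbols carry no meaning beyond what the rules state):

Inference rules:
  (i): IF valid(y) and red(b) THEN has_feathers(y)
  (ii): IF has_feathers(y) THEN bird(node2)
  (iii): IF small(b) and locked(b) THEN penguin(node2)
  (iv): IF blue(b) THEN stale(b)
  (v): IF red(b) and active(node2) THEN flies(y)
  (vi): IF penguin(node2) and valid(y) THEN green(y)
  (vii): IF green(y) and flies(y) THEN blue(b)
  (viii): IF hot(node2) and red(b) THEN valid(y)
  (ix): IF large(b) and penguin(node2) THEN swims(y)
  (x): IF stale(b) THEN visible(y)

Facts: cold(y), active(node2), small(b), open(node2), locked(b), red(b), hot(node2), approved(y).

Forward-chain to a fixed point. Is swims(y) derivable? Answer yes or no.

no

[1] (iii) [IF small(b) and locked(b) THEN penguin(node2)]; (v) [IF red(b) and active(node2) THEN flies(y)]; (viii) [IF hot(node2) and red(b) THEN valid(y)]. ⇒ new: penguin(node2), flies(y), valid(y).
[2] (i) [IF valid(y) and red(b) THEN has_feathers(y)]; (vi) [IF penguin(node2) and valid(y) THEN green(y)]. ⇒ new: has_feathers(y), green(y).
[3] (ii) [IF has_feathers(y) THEN bird(node2)]; (vii) [IF green(y) and flies(y) THEN blue(b)]. ⇒ new: bird(node2), blue(b).
[4] (iv) [IF blue(b) THEN stale(b)]. ⇒ new: stale(b).
[5] (x) [IF stale(b) THEN visible(y)]. ⇒ new: visible(y).
Fixed point reached. swims(y) is concluded only by (ix); (ix) needs large(b) (never derived).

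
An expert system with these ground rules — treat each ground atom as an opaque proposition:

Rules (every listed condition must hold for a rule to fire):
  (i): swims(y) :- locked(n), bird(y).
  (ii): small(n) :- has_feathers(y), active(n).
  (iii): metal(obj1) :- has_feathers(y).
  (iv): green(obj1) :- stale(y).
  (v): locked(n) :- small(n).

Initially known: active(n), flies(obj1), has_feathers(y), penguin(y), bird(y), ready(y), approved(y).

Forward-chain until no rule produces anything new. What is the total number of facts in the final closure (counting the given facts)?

Round 1: (ii) [small(n) :- has_feathers(y), active(n).]; (iii) [metal(obj1) :- has_feathers(y).]. New: small(n), metal(obj1).
Round 2: (v) [locked(n) :- small(n).]. New: locked(n).
Round 3: (i) [swims(y) :- locked(n), bird(y).]. New: swims(y).
Closure: {active(n), approved(y), bird(y), flies(obj1), has_feathers(y), locked(n), metal(obj1), penguin(y), ready(y), small(n), swims(y)} — 11 facts.

11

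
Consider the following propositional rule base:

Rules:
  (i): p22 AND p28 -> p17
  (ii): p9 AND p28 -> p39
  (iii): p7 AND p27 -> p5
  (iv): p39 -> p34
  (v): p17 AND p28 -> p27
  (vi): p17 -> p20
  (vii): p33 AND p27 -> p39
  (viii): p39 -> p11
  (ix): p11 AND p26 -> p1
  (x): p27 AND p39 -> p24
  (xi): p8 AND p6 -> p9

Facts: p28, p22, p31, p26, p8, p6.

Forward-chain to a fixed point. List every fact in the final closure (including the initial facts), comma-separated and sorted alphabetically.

p1, p11, p17, p20, p22, p24, p26, p27, p28, p31, p34, p39, p6, p8, p9

[1] (i) [p22 AND p28 -> p17]; (xi) [p8 AND p6 -> p9]. ⇒ new: p17, p9.
[2] (ii) [p9 AND p28 -> p39]; (v) [p17 AND p28 -> p27]; (vi) [p17 -> p20]. ⇒ new: p39, p27, p20.
[3] (iv) [p39 -> p34]; (viii) [p39 -> p11]; (x) [p27 AND p39 -> p24]. ⇒ new: p34, p11, p24.
[4] (ix) [p11 AND p26 -> p1]. ⇒ new: p1.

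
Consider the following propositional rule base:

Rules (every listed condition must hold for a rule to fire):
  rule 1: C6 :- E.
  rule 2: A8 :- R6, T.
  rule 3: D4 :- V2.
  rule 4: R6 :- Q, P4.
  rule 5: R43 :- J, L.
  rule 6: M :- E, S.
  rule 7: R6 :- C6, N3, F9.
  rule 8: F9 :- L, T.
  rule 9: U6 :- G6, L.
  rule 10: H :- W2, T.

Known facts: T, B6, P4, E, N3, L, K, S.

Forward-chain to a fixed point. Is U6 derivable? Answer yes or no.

Round 1 fires rule 1, rule 6, rule 8, giving C6, M, F9.
Round 2 fires rule 7, giving R6.
Round 3 fires rule 2, giving A8.
Fixed point reached. U6 is concluded only by rule 9; rule 9 needs G6 (never derived).

no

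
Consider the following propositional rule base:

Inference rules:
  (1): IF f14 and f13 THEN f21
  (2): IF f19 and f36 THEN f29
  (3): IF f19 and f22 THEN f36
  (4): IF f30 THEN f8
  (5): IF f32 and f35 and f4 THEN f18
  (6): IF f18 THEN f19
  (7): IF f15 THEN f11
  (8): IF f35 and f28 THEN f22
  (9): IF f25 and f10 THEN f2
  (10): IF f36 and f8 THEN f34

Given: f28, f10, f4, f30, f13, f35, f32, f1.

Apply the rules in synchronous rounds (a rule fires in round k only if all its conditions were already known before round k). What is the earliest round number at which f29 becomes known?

4

[1] (4) [IF f30 THEN f8]; (5) [IF f32 and f35 and f4 THEN f18]; (8) [IF f35 and f28 THEN f22]. ⇒ new: f8, f18, f22.
[2] (6) [IF f18 THEN f19]. ⇒ new: f19.
[3] (3) [IF f19 and f22 THEN f36]. ⇒ new: f36.
[4] (2) [IF f19 and f36 THEN f29]; (10) [IF f36 and f8 THEN f34]. ⇒ new: f29, f34.
f29 first appears in round 4.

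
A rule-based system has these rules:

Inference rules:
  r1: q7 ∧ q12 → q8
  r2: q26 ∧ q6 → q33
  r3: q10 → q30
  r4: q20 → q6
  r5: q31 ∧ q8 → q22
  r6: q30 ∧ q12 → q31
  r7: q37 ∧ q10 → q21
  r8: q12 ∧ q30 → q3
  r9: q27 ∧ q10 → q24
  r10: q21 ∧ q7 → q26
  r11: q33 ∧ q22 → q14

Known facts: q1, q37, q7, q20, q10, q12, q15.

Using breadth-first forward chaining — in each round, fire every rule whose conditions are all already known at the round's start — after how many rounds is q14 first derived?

4

Round 1: r1 [q7 ∧ q12 → q8]; r3 [q10 → q30]; r4 [q20 → q6]; r7 [q37 ∧ q10 → q21]. New: q8, q30, q6, q21.
Round 2: r6 [q30 ∧ q12 → q31]; r8 [q12 ∧ q30 → q3]; r10 [q21 ∧ q7 → q26]. New: q31, q3, q26.
Round 3: r2 [q26 ∧ q6 → q33]; r5 [q31 ∧ q8 → q22]. New: q33, q22.
Round 4: r11 [q33 ∧ q22 → q14]. New: q14.
q14 first appears in round 4.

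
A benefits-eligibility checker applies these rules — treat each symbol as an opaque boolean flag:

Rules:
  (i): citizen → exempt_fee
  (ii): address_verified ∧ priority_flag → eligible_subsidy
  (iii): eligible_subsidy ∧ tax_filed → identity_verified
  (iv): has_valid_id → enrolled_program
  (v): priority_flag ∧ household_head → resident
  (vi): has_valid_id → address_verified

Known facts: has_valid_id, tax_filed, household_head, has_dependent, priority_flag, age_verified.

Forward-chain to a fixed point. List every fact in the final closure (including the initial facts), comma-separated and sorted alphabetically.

address_verified, age_verified, eligible_subsidy, enrolled_program, has_dependent, has_valid_id, household_head, identity_verified, priority_flag, resident, tax_filed

Round 1 — (iv), (v), (vi), derive enrolled_program, resident, address_verified.
Round 2 — (ii), derive eligible_subsidy.
Round 3 — (iii), derive identity_verified.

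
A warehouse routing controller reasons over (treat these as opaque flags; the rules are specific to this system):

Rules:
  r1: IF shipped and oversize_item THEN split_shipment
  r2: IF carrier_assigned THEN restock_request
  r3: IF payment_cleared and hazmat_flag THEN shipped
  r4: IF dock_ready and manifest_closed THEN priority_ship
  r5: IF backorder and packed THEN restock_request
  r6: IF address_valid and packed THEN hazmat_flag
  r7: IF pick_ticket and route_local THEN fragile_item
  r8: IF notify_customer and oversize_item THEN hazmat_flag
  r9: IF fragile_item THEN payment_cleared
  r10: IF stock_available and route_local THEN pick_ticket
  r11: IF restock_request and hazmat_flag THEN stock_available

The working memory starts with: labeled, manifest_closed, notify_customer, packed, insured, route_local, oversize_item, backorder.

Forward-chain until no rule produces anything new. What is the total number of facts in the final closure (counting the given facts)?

Round 1: r5 [IF backorder and packed THEN restock_request]; r8 [IF notify_customer and oversize_item THEN hazmat_flag]. New: restock_request, hazmat_flag.
Round 2: r11 [IF restock_request and hazmat_flag THEN stock_available]. New: stock_available.
Round 3: r10 [IF stock_available and route_local THEN pick_ticket]. New: pick_ticket.
Round 4: r7 [IF pick_ticket and route_local THEN fragile_item]. New: fragile_item.
Round 5: r9 [IF fragile_item THEN payment_cleared]. New: payment_cleared.
Round 6: r3 [IF payment_cleared and hazmat_flag THEN shipped]. New: shipped.
Round 7: r1 [IF shipped and oversize_item THEN split_shipment]. New: split_shipment.
Closure: {backorder, fragile_item, hazmat_flag, insured, labeled, manifest_closed, notify_customer, oversize_item, packed, payment_cleared, pick_ticket, restock_request, route_local, shipped, split_shipment, stock_available} — 16 facts.

16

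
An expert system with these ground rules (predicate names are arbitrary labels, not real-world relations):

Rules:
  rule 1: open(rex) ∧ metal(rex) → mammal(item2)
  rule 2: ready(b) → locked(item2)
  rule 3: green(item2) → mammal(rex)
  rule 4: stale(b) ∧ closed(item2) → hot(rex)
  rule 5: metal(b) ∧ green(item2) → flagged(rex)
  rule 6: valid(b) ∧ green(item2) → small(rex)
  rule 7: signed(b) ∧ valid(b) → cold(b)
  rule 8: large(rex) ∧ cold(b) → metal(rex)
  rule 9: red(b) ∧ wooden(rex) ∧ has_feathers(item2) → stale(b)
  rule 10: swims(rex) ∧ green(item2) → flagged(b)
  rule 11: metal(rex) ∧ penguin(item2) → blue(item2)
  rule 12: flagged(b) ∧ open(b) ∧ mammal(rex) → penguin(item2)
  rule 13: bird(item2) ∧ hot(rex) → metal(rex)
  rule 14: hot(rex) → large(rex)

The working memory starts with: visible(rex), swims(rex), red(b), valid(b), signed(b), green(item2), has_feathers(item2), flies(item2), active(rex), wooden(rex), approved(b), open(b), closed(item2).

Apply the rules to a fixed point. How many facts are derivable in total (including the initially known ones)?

23

Round 1: rule 3 [green(item2) → mammal(rex)]; rule 6 [valid(b) ∧ green(item2) → small(rex)]; rule 7 [signed(b) ∧ valid(b) → cold(b)]; rule 9 [red(b) ∧ wooden(rex) ∧ has_feathers(item2) → stale(b)]; rule 10 [swims(rex) ∧ green(item2) → flagged(b)]. New: mammal(rex), small(rex), cold(b), stale(b), flagged(b).
Round 2: rule 4 [stale(b) ∧ closed(item2) → hot(rex)]; rule 12 [flagged(b) ∧ open(b) ∧ mammal(rex) → penguin(item2)]. New: hot(rex), penguin(item2).
Round 3: rule 14 [hot(rex) → large(rex)]. New: large(rex).
Round 4: rule 8 [large(rex) ∧ cold(b) → metal(rex)]. New: metal(rex).
Round 5: rule 11 [metal(rex) ∧ penguin(item2) → blue(item2)]. New: blue(item2).
Closure: {active(rex), approved(b), blue(item2), closed(item2), cold(b), flagged(b), flies(item2), green(item2), has_feathers(item2), hot(rex), large(rex), mammal(rex), metal(rex), open(b), penguin(item2), red(b), signed(b), small(rex), stale(b), swims(rex), valid(b), visible(rex), wooden(rex)} — 23 facts.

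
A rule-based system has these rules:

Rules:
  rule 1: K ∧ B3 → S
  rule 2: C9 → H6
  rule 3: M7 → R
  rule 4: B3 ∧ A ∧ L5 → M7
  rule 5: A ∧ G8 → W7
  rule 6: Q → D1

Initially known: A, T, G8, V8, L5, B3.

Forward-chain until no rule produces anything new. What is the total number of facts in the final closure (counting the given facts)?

Round 1: rule 4 [B3 ∧ A ∧ L5 → M7]; rule 5 [A ∧ G8 → W7]. New: M7, W7.
Round 2: rule 3 [M7 → R]. New: R.
Closure: {A, B3, G8, L5, M7, R, T, V8, W7} — 9 facts.

9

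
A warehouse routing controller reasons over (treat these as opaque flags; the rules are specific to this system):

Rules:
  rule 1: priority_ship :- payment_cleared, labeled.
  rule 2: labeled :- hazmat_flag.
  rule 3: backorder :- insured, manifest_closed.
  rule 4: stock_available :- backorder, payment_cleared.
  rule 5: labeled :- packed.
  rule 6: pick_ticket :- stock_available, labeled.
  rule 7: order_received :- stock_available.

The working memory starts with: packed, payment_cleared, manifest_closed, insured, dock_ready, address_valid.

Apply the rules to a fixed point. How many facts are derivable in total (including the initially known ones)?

12

Round 1 — rule 3, rule 5, derive backorder, labeled.
Round 2 — rule 1, rule 4, derive priority_ship, stock_available.
Round 3 — rule 6, rule 7, derive pick_ticket, order_received.
Closure: {address_valid, backorder, dock_ready, insured, labeled, manifest_closed, order_received, packed, payment_cleared, pick_ticket, priority_ship, stock_available} — 12 facts.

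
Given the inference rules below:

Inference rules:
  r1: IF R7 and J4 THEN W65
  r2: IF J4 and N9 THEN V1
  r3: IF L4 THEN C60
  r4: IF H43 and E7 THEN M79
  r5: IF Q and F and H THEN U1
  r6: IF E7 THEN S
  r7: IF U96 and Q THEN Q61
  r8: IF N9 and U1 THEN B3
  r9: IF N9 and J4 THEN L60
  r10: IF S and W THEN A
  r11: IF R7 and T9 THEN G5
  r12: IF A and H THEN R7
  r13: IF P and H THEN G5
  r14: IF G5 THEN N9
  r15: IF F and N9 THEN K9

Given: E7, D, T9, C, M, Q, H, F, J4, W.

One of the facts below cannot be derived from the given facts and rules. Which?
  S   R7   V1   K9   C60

Round 1: r5 [IF Q and F and H THEN U1]; r6 [IF E7 THEN S]. New: U1, S.
Round 2: r10 [IF S and W THEN A]. New: A.
Round 3: r12 [IF A and H THEN R7]. New: R7.
Round 4: r1 [IF R7 and J4 THEN W65]; r11 [IF R7 and T9 THEN G5]. New: W65, G5.
Round 5: r14 [IF G5 THEN N9]. New: N9.
Round 6: r2 [IF J4 and N9 THEN V1]; r8 [IF N9 and U1 THEN B3]; r9 [IF N9 and J4 THEN L60]; r15 [IF F and N9 THEN K9]. New: V1, B3, L60, K9.
Derived: S (round 1), V1 (round 6), R7 (round 3), K9 (round 6). C60 never appears in any round.

C60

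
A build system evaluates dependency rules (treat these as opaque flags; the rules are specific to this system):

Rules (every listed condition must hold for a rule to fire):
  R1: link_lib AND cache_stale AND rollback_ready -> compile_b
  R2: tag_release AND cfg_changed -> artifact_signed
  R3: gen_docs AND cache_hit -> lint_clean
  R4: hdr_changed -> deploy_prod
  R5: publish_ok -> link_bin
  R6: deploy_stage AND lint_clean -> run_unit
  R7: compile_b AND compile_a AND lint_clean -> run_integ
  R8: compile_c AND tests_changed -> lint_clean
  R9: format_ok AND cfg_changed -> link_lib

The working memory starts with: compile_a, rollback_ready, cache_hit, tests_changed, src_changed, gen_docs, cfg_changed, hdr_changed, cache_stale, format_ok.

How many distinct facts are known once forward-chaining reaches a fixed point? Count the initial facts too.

15

[1] R3 [gen_docs AND cache_hit -> lint_clean]; R4 [hdr_changed -> deploy_prod]; R9 [format_ok AND cfg_changed -> link_lib]. ⇒ new: lint_clean, deploy_prod, link_lib.
[2] R1 [link_lib AND cache_stale AND rollback_ready -> compile_b]. ⇒ new: compile_b.
[3] R7 [compile_b AND compile_a AND lint_clean -> run_integ]. ⇒ new: run_integ.
Closure: {cache_hit, cache_stale, cfg_changed, compile_a, compile_b, deploy_prod, format_ok, gen_docs, hdr_changed, link_lib, lint_clean, rollback_ready, run_integ, src_changed, tests_changed} — 15 facts.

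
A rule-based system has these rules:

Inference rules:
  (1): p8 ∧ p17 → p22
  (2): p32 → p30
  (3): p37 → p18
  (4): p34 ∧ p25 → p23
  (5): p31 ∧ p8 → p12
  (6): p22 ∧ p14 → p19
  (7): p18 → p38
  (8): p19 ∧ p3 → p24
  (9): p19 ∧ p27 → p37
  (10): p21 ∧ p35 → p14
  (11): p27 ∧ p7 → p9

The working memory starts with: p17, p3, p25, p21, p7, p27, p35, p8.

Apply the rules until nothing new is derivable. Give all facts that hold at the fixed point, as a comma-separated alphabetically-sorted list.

Round 1: (1) [p8 ∧ p17 → p22]; (10) [p21 ∧ p35 → p14]; (11) [p27 ∧ p7 → p9]. Adds p22, p14, p9.
Round 2: (6) [p22 ∧ p14 → p19]. Adds p19.
Round 3: (8) [p19 ∧ p3 → p24]; (9) [p19 ∧ p27 → p37]. Adds p24, p37.
Round 4: (3) [p37 → p18]. Adds p18.
Round 5: (7) [p18 → p38]. Adds p38.

p14, p17, p18, p19, p21, p22, p24, p25, p27, p3, p35, p37, p38, p7, p8, p9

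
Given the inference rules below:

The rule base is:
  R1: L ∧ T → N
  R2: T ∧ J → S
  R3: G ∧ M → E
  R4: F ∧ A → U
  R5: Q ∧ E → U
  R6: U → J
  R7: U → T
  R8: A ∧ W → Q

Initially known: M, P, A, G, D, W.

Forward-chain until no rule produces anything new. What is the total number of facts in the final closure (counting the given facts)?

12

Round 1: R3 [G ∧ M → E]; R8 [A ∧ W → Q]. New: E, Q.
Round 2: R5 [Q ∧ E → U]. New: U.
Round 3: R6 [U → J]; R7 [U → T]. New: J, T.
Round 4: R2 [T ∧ J → S]. New: S.
Closure: {A, D, E, G, J, M, P, Q, S, T, U, W} — 12 facts.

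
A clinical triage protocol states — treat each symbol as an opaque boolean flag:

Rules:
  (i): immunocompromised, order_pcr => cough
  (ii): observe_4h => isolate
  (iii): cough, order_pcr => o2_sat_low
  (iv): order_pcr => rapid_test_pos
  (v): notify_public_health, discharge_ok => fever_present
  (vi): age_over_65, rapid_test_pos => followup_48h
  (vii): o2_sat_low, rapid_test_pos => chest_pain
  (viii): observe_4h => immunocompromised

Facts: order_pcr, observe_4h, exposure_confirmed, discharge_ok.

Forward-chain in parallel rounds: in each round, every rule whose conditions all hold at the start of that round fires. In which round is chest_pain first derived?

4

Round 1 — (ii), (iv), (viii), derive isolate, rapid_test_pos, immunocompromised.
Round 2 — (i), derive cough.
Round 3 — (iii), derive o2_sat_low.
Round 4 — (vii), derive chest_pain.
chest_pain first appears in round 4.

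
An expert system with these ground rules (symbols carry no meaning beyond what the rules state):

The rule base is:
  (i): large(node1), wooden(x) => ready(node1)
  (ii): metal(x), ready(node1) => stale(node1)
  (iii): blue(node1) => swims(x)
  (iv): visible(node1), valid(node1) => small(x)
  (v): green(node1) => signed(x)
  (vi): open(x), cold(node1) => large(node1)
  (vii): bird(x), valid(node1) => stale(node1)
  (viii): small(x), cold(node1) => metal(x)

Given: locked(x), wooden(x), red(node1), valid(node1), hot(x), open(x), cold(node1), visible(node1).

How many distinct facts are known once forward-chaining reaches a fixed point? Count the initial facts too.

13

Round 1 — (iv), (vi), derive small(x), large(node1).
Round 2 — (i), (viii), derive ready(node1), metal(x).
Round 3 — (ii), derive stale(node1).
Closure: {cold(node1), hot(x), large(node1), locked(x), metal(x), open(x), ready(node1), red(node1), small(x), stale(node1), valid(node1), visible(node1), wooden(x)} — 13 facts.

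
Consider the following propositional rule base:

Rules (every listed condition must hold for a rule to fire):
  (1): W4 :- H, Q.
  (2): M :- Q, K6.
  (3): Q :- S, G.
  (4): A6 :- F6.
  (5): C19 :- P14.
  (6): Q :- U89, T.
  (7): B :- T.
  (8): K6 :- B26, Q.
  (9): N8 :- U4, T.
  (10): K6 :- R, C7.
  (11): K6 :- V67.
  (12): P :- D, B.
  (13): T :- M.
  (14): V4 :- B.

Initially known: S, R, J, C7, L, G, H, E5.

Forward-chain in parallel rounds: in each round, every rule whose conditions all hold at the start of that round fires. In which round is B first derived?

4

Round 1: (3) [Q :- S, G.]; (10) [K6 :- R, C7.]. Adds Q, K6.
Round 2: (1) [W4 :- H, Q.]; (2) [M :- Q, K6.]. Adds W4, M.
Round 3: (13) [T :- M.]. Adds T.
Round 4: (7) [B :- T.]. Adds B.
B first appears in round 4.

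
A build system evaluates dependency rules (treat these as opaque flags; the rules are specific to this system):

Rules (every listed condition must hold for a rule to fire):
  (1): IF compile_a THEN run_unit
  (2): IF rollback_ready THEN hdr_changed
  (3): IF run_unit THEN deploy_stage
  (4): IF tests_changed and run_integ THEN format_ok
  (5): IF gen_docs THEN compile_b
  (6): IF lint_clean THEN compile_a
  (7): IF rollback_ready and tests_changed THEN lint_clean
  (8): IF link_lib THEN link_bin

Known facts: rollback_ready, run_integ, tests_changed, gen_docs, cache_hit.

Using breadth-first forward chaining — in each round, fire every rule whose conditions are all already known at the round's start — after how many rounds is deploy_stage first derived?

4

Round 1 fires (2), (4), (5), (7), giving hdr_changed, format_ok, compile_b, lint_clean.
Round 2 fires (6), giving compile_a.
Round 3 fires (1), giving run_unit.
Round 4 fires (3), giving deploy_stage.
deploy_stage first appears in round 4.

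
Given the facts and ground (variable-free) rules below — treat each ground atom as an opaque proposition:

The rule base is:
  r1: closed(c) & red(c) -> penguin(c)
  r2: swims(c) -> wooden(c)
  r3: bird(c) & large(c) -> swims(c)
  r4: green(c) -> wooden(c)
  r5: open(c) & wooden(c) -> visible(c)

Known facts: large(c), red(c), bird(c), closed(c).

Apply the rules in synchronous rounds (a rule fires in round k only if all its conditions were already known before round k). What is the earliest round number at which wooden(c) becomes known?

Round 1: r1 [closed(c) & red(c) -> penguin(c)]; r3 [bird(c) & large(c) -> swims(c)]. New: penguin(c), swims(c).
Round 2: r2 [swims(c) -> wooden(c)]. New: wooden(c).
wooden(c) first appears in round 2.

2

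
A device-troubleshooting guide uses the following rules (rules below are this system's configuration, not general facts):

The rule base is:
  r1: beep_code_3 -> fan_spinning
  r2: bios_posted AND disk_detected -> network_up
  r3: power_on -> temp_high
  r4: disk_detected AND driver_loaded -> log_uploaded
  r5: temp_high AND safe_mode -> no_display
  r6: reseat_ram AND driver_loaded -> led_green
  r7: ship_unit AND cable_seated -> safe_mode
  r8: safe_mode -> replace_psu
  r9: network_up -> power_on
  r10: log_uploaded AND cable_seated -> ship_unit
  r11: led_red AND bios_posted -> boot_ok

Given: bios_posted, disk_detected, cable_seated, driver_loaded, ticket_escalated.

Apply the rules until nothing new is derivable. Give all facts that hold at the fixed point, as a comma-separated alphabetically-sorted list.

Round 1: r2 [bios_posted AND disk_detected -> network_up]; r4 [disk_detected AND driver_loaded -> log_uploaded]. New: network_up, log_uploaded.
Round 2: r9 [network_up -> power_on]; r10 [log_uploaded AND cable_seated -> ship_unit]. New: power_on, ship_unit.
Round 3: r3 [power_on -> temp_high]; r7 [ship_unit AND cable_seated -> safe_mode]. New: temp_high, safe_mode.
Round 4: r5 [temp_high AND safe_mode -> no_display]; r8 [safe_mode -> replace_psu]. New: no_display, replace_psu.

bios_posted, cable_seated, disk_detected, driver_loaded, log_uploaded, network_up, no_display, power_on, replace_psu, safe_mode, ship_unit, temp_high, ticket_escalated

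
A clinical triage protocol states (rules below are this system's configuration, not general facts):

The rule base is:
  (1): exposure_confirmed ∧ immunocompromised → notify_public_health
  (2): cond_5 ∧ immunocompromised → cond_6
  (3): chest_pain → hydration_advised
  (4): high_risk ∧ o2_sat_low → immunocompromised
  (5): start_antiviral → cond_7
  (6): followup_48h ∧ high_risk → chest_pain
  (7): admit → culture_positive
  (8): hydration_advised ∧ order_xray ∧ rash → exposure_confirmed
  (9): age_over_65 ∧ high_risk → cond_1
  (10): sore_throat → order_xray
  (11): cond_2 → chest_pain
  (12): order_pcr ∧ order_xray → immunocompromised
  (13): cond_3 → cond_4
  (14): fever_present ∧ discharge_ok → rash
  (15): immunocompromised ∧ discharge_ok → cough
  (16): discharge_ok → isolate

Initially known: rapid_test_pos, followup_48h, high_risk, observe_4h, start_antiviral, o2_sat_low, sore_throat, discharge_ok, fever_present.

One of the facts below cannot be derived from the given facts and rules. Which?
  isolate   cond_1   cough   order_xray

Round 1 — (4), (5), (6), (10), (14), (16), derive immunocompromised, cond_7, chest_pain, order_xray, rash, isolate.
Round 2 — (3), (15), derive hydration_advised, cough.
Round 3 — (8), derive exposure_confirmed.
Round 4 — (1), derive notify_public_health.
Derived: cough (round 2), isolate (round 1), order_xray (round 1). cond_1 never appears in any round.

cond_1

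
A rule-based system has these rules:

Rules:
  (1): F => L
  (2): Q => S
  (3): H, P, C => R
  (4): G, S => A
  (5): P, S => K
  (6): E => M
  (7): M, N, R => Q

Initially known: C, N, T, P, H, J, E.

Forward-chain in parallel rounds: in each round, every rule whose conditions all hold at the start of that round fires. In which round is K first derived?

Round 1 fires (3), (6), giving R, M.
Round 2 fires (7), giving Q.
Round 3 fires (2), giving S.
Round 4 fires (5), giving K.
K first appears in round 4.

4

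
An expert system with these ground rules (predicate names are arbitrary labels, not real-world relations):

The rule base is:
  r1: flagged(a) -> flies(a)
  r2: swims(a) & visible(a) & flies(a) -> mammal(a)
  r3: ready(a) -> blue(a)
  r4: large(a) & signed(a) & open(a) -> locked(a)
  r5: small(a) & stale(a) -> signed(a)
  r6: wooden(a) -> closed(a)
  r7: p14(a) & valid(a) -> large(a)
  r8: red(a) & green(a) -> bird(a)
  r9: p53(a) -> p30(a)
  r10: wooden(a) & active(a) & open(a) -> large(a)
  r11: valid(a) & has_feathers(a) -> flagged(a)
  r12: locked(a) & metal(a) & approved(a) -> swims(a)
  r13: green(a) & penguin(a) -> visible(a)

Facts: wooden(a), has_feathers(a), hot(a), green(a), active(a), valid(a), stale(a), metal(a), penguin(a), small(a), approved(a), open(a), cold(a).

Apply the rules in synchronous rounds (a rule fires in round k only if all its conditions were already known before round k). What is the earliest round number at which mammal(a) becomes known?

4

Round 1 — r5, r6, r10, r11, r13, derive signed(a), closed(a), large(a), flagged(a), visible(a).
Round 2 — r1, r4, derive flies(a), locked(a).
Round 3 — r12, derive swims(a).
Round 4 — r2, derive mammal(a).
mammal(a) first appears in round 4.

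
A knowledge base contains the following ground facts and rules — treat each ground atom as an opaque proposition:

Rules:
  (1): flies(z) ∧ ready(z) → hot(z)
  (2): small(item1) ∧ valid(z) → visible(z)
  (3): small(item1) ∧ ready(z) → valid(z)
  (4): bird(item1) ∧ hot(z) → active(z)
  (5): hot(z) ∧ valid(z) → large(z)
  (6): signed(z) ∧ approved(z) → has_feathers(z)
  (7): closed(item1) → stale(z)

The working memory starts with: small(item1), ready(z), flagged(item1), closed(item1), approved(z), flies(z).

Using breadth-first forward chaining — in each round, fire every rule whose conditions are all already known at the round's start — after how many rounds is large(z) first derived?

Round 1: (1) [flies(z) ∧ ready(z) → hot(z)]; (3) [small(item1) ∧ ready(z) → valid(z)]; (7) [closed(item1) → stale(z)]. New: hot(z), valid(z), stale(z).
Round 2: (2) [small(item1) ∧ valid(z) → visible(z)]; (5) [hot(z) ∧ valid(z) → large(z)]. New: visible(z), large(z).
large(z) first appears in round 2.

2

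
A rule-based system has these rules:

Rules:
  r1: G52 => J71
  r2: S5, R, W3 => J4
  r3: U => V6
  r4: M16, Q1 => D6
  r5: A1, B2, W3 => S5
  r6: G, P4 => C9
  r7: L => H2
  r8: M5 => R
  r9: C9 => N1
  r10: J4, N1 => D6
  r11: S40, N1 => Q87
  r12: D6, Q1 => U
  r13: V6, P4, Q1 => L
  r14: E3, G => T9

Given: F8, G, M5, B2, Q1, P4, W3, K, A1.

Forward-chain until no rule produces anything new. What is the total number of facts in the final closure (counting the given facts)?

19

Round 1 — r5, r6, r8, derive S5, C9, R.
Round 2 — r2, r9, derive J4, N1.
Round 3 — r10, derive D6.
Round 4 — r12, derive U.
Round 5 — r3, derive V6.
Round 6 — r13, derive L.
Round 7 — r7, derive H2.
Closure: {A1, B2, C9, D6, F8, G, H2, J4, K, L, M5, N1, P4, Q1, R, S5, U, V6, W3} — 19 facts.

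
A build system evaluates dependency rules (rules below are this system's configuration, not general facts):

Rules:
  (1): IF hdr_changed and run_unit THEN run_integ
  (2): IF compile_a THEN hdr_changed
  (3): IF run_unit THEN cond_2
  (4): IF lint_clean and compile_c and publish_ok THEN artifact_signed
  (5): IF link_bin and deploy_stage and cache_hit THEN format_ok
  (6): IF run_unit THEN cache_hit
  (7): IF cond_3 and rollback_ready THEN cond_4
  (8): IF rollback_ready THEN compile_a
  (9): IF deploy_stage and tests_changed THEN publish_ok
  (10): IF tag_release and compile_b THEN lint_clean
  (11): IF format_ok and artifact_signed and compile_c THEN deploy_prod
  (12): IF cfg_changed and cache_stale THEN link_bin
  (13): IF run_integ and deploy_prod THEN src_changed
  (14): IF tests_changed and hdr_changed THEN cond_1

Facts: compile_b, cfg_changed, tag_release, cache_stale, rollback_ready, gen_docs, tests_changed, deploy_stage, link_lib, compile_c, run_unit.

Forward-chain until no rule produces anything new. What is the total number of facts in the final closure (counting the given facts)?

Round 1: (3) [IF run_unit THEN cond_2]; (6) [IF run_unit THEN cache_hit]; (8) [IF rollback_ready THEN compile_a]; (9) [IF deploy_stage and tests_changed THEN publish_ok]; (10) [IF tag_release and compile_b THEN lint_clean]; (12) [IF cfg_changed and cache_stale THEN link_bin]. New: cond_2, cache_hit, compile_a, publish_ok, lint_clean, link_bin.
Round 2: (2) [IF compile_a THEN hdr_changed]; (4) [IF lint_clean and compile_c and publish_ok THEN artifact_signed]; (5) [IF link_bin and deploy_stage and cache_hit THEN format_ok]. New: hdr_changed, artifact_signed, format_ok.
Round 3: (1) [IF hdr_changed and run_unit THEN run_integ]; (11) [IF format_ok and artifact_signed and compile_c THEN deploy_prod]; (14) [IF tests_changed and hdr_changed THEN cond_1]. New: run_integ, deploy_prod, cond_1.
Round 4: (13) [IF run_integ and deploy_prod THEN src_changed]. New: src_changed.
Closure: {artifact_signed, cache_hit, cache_stale, cfg_changed, compile_a, compile_b, compile_c, cond_1, cond_2, deploy_prod, deploy_stage, format_ok, gen_docs, hdr_changed, link_bin, link_lib, lint_clean, publish_ok, rollback_ready, run_integ, run_unit, src_changed, tag_release, tests_changed} — 24 facts.

24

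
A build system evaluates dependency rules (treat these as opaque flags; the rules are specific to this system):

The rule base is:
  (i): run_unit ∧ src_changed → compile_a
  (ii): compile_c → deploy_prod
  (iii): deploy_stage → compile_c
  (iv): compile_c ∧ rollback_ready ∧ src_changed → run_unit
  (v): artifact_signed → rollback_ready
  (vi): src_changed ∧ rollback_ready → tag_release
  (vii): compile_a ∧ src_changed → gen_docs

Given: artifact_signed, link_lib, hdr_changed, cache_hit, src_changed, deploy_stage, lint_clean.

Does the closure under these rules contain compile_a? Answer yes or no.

yes

Round 1 fires (iii), (v), giving compile_c, rollback_ready.
Round 2 fires (ii), (iv), (vi), giving deploy_prod, run_unit, tag_release.
Round 3 fires (i), giving compile_a.
Round 4 fires (vii), giving gen_docs.
compile_a appears in round 3, so it is derivable.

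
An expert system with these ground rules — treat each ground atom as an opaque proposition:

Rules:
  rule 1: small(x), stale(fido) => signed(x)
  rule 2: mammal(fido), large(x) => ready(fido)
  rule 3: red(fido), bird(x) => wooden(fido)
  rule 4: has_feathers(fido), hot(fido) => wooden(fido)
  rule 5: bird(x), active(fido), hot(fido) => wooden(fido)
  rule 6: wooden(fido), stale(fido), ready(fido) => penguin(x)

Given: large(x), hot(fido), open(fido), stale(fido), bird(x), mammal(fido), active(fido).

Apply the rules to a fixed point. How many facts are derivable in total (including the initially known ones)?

10

[1] rule 2 [mammal(fido), large(x) => ready(fido)]; rule 5 [bird(x), active(fido), hot(fido) => wooden(fido)]. ⇒ new: ready(fido), wooden(fido).
[2] rule 6 [wooden(fido), stale(fido), ready(fido) => penguin(x)]. ⇒ new: penguin(x).
Closure: {active(fido), bird(x), hot(fido), large(x), mammal(fido), open(fido), penguin(x), ready(fido), stale(fido), wooden(fido)} — 10 facts.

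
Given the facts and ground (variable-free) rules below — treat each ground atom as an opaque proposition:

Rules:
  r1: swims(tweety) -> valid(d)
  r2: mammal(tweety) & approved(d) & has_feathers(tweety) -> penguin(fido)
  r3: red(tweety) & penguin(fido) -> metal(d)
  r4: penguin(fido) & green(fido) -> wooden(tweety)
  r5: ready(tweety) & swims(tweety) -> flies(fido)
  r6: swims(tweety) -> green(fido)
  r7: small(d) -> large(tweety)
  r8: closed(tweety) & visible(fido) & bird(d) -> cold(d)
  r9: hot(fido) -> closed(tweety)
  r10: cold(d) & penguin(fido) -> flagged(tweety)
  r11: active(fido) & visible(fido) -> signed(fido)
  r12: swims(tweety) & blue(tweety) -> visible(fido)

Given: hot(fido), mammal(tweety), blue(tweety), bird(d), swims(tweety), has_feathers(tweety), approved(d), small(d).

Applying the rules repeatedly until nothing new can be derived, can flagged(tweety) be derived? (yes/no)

yes

Round 1: r1 [swims(tweety) -> valid(d)]; r2 [mammal(tweety) & approved(d) & has_feathers(tweety) -> penguin(fido)]; r6 [swims(tweety) -> green(fido)]; r7 [small(d) -> large(tweety)]; r9 [hot(fido) -> closed(tweety)]; r12 [swims(tweety) & blue(tweety) -> visible(fido)]. Adds valid(d), penguin(fido), green(fido), large(tweety), closed(tweety), visible(fido).
Round 2: r4 [penguin(fido) & green(fido) -> wooden(tweety)]; r8 [closed(tweety) & visible(fido) & bird(d) -> cold(d)]. Adds wooden(tweety), cold(d).
Round 3: r10 [cold(d) & penguin(fido) -> flagged(tweety)]. Adds flagged(tweety).
flagged(tweety) appears in round 3, so it is derivable.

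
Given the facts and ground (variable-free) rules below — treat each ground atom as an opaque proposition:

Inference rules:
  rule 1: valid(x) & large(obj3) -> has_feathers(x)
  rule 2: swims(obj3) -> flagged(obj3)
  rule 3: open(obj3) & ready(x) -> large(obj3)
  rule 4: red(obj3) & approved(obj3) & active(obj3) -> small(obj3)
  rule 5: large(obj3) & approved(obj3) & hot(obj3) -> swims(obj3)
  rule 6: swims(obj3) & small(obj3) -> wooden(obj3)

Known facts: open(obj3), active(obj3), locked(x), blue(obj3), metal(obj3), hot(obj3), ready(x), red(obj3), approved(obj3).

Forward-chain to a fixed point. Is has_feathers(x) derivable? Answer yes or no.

Round 1: rule 3 [open(obj3) & ready(x) -> large(obj3)]; rule 4 [red(obj3) & approved(obj3) & active(obj3) -> small(obj3)]. Adds large(obj3), small(obj3).
Round 2: rule 5 [large(obj3) & approved(obj3) & hot(obj3) -> swims(obj3)]. Adds swims(obj3).
Round 3: rule 2 [swims(obj3) -> flagged(obj3)]; rule 6 [swims(obj3) & small(obj3) -> wooden(obj3)]. Adds flagged(obj3), wooden(obj3).
Fixed point reached. has_feathers(x) is concluded only by rule 1; rule 1 needs valid(x) (never derived).

no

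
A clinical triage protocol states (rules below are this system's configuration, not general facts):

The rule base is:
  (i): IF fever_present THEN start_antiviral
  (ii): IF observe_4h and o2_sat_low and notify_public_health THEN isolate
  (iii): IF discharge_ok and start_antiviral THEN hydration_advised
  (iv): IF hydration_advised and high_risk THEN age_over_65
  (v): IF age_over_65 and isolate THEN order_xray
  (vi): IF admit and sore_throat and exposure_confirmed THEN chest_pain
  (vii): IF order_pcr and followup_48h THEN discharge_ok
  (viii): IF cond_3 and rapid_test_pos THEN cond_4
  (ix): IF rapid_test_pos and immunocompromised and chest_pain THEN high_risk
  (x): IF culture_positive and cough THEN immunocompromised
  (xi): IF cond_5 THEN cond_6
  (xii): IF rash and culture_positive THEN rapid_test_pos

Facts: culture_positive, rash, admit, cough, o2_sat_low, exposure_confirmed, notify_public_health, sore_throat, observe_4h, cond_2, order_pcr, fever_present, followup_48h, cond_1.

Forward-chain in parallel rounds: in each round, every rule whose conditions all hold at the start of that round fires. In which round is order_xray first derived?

Round 1: (i) [IF fever_present THEN start_antiviral]; (ii) [IF observe_4h and o2_sat_low and notify_public_health THEN isolate]; (vi) [IF admit and sore_throat and exposure_confirmed THEN chest_pain]; (vii) [IF order_pcr and followup_48h THEN discharge_ok]; (x) [IF culture_positive and cough THEN immunocompromised]; (xii) [IF rash and culture_positive THEN rapid_test_pos]. New: start_antiviral, isolate, chest_pain, discharge_ok, immunocompromised, rapid_test_pos.
Round 2: (iii) [IF discharge_ok and start_antiviral THEN hydration_advised]; (ix) [IF rapid_test_pos and immunocompromised and chest_pain THEN high_risk]. New: hydration_advised, high_risk.
Round 3: (iv) [IF hydration_advised and high_risk THEN age_over_65]. New: age_over_65.
Round 4: (v) [IF age_over_65 and isolate THEN order_xray]. New: order_xray.
order_xray first appears in round 4.

4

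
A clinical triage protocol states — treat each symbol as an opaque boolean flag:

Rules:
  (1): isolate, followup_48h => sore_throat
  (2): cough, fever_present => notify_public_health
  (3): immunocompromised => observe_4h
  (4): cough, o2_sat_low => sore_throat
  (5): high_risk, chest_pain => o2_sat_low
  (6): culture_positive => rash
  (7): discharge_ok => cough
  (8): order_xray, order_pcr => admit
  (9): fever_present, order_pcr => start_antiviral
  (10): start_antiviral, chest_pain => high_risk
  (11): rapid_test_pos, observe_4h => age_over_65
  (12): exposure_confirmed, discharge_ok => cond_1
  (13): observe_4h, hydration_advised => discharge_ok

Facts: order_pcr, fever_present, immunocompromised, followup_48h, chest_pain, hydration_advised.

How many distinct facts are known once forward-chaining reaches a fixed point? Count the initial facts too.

Round 1: (3) [immunocompromised => observe_4h]; (9) [fever_present, order_pcr => start_antiviral]. Adds observe_4h, start_antiviral.
Round 2: (10) [start_antiviral, chest_pain => high_risk]; (13) [observe_4h, hydration_advised => discharge_ok]. Adds high_risk, discharge_ok.
Round 3: (5) [high_risk, chest_pain => o2_sat_low]; (7) [discharge_ok => cough]. Adds o2_sat_low, cough.
Round 4: (2) [cough, fever_present => notify_public_health]; (4) [cough, o2_sat_low => sore_throat]. Adds notify_public_health, sore_throat.
Closure: {chest_pain, cough, discharge_ok, fever_present, followup_48h, high_risk, hydration_advised, immunocompromised, notify_public_health, o2_sat_low, observe_4h, order_pcr, sore_throat, start_antiviral} — 14 facts.

14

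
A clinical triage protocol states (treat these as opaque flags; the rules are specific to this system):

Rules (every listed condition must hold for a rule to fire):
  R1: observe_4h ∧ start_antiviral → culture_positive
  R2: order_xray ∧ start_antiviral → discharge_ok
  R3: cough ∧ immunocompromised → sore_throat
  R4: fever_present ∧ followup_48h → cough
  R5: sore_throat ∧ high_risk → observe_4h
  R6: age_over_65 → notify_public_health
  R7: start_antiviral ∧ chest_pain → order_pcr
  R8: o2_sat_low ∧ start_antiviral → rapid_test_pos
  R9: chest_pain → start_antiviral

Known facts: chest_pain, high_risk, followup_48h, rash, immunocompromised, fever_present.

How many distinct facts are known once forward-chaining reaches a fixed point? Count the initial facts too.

Round 1: R4 [fever_present ∧ followup_48h → cough]; R9 [chest_pain → start_antiviral]. New: cough, start_antiviral.
Round 2: R3 [cough ∧ immunocompromised → sore_throat]; R7 [start_antiviral ∧ chest_pain → order_pcr]. New: sore_throat, order_pcr.
Round 3: R5 [sore_throat ∧ high_risk → observe_4h]. New: observe_4h.
Round 4: R1 [observe_4h ∧ start_antiviral → culture_positive]. New: culture_positive.
Closure: {chest_pain, cough, culture_positive, fever_present, followup_48h, high_risk, immunocompromised, observe_4h, order_pcr, rash, sore_throat, start_antiviral} — 12 facts.

12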